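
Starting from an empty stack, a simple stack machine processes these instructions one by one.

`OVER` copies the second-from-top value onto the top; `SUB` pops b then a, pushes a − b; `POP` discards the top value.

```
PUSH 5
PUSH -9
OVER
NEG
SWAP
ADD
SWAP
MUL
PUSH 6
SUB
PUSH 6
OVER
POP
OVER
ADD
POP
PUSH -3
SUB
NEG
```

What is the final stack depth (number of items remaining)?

PUSH 5  -> [5]
PUSH -9 -> [5, -9]
OVER    -> [5, -9, 5]
NEG     -> [5, -9, -5]
SWAP    -> [5, -5, -9]
ADD     -> [5, -14]
SWAP    -> [-14, 5]
MUL     -> [-70]
PUSH 6  -> [-70, 6]
SUB     -> [-76]
PUSH 6  -> [-76, 6]
OVER    -> [-76, 6, -76]
POP     -> [-76, 6]
OVER    -> [-76, 6, -76]
ADD     -> [-76, -70]
POP     -> [-76]
PUSH -3 -> [-76, -3]
SUB     -> [-73]
NEG     -> [73]

1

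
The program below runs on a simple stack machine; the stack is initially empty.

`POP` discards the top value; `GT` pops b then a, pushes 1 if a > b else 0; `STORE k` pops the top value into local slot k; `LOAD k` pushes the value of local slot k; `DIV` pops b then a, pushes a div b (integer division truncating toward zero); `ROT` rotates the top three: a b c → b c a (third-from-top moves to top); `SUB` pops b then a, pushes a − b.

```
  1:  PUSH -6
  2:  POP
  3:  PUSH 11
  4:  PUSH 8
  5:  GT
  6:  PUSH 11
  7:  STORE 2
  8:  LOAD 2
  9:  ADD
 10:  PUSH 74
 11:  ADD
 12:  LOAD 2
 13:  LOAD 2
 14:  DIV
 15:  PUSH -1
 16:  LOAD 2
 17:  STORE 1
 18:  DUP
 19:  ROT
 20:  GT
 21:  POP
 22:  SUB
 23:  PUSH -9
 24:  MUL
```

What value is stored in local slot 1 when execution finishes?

11

PUSH -6 -> [-6]
POP     -> []
PUSH 11 -> [11]
PUSH 8  -> [11, 8]
GT      -> [1]
PUSH 11 -> [1, 11]
STORE 2 -> [1]
LOAD 2  -> [1, 11]
ADD     -> [12]
PUSH 74 -> [12, 74]
ADD     -> [86]
LOAD 2  -> [86, 11]
LOAD 2  -> [86, 11, 11]
DIV     -> [86, 1]
PUSH -1 -> [86, 1, -1]
LOAD 2  -> [86, 1, -1, 11]
STORE 1 -> [86, 1, -1]
DUP     -> [86, 1, -1, -1]
ROT     -> [86, -1, -1, 1]
GT      -> [86, -1, 0]
POP     -> [86, -1]
SUB     -> [87]
PUSH -9 -> [87, -9]
MUL     -> [-783]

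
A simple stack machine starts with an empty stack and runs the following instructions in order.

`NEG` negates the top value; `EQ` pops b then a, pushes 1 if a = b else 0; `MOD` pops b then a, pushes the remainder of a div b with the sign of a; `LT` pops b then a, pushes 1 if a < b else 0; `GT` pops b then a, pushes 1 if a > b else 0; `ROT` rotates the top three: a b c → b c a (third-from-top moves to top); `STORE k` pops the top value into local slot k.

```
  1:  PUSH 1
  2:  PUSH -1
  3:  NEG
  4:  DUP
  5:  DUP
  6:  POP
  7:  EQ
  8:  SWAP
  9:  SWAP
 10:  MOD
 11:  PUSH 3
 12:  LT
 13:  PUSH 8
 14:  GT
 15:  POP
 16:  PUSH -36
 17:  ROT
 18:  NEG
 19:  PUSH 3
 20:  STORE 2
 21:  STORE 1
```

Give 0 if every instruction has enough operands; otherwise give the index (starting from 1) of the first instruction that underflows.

17

PUSH 1   → [1]
PUSH -1  → [1, -1]
NEG      → [1, 1]
DUP      → [1, 1, 1]
DUP      → [1, 1, 1, 1]
POP      → [1, 1, 1]
EQ       → [1, 1]
SWAP     → [1, 1]
SWAP     → [1, 1]
MOD      → [0]
PUSH 3   → [0, 3]
LT       → [1]
PUSH 8   → [1, 8]
GT       → [0]
POP      → []
PUSH -36 → [-36]
ROT  — needs 3 operands, stack has 1 → underflow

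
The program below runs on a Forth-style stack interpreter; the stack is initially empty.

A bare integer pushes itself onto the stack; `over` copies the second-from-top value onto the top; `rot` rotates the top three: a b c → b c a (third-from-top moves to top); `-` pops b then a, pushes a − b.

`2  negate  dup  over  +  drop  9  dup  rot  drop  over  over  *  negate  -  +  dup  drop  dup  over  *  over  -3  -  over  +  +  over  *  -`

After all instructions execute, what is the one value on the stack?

-1950597

2       2
negate  -2
dup     -2 -2
over    -2 -2 -2
+       -2 -4
drop    -2
9       -2 9
dup     -2 9 9
rot     9 9 -2
drop    9 9
over    9 9 9
over    9 9 9 9
*       9 9 81
negate  9 9 -81
-       9 90
+       99
dup     99 99
drop    99
dup     99 99
over    99 99 99
*       99 9801
over    99 9801 99
-3      99 9801 99 -3
-       99 9801 102
over    99 9801 102 9801
+       99 9801 9903
+       99 19704
over    99 19704 99
*       99 1950696
-       -1950597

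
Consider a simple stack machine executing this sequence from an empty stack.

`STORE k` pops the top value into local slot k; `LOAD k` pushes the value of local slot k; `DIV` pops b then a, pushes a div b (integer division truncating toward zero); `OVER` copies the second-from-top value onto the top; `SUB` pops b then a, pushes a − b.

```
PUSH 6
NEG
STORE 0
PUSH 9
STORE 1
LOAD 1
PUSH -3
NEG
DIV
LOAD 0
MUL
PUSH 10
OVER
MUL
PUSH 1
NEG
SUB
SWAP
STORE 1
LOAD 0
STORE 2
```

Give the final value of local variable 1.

PUSH 6  -> [6]
NEG     -> [-6]
STORE 0 -> []
PUSH 9  -> [9]
STORE 1 -> []
LOAD 1  -> [9]
PUSH -3 -> [9, -3]
NEG     -> [9, 3]
DIV     -> [3]
LOAD 0  -> [3, -6]
MUL     -> [-18]
PUSH 10 -> [-18, 10]
OVER    -> [-18, 10, -18]
MUL     -> [-18, -180]
PUSH 1  -> [-18, -180, 1]
NEG     -> [-18, -180, -1]
SUB     -> [-18, -179]
SWAP    -> [-179, -18]
STORE 1 -> [-179]
LOAD 0  -> [-179, -6]
STORE 2 -> [-179]

-18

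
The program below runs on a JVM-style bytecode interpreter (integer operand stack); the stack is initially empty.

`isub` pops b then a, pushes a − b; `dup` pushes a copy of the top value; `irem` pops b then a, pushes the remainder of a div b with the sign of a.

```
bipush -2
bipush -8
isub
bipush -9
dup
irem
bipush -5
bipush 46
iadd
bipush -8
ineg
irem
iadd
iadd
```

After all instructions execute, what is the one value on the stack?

bipush -2 -> -2
bipush -8 -> -2 -8
isub      -> 6
bipush -9 -> 6 -9
dup       -> 6 -9 -9
irem      -> 6 0
bipush -5 -> 6 0 -5
bipush 46 -> 6 0 -5 46
iadd      -> 6 0 41
bipush -8 -> 6 0 41 -8
ineg      -> 6 0 41 8
irem      -> 6 0 1
iadd      -> 6 1
iadd      -> 7

7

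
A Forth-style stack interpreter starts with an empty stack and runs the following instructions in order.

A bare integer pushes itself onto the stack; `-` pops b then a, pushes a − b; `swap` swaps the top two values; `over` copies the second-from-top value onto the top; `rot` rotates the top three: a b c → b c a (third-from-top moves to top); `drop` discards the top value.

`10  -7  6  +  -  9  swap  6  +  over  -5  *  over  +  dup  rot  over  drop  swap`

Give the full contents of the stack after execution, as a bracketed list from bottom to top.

[9, -28, 17, -28]

10   -> [10]
-7   -> [10, -7]
6    -> [10, -7, 6]
+    -> [10, -1]
-    -> [11]
9    -> [11, 9]
swap -> [9, 11]
6    -> [9, 11, 6]
+    -> [9, 17]
over -> [9, 17, 9]
-5   -> [9, 17, 9, -5]
*    -> [9, 17, -45]
over -> [9, 17, -45, 17]
+    -> [9, 17, -28]
dup  -> [9, 17, -28, -28]
rot  -> [9, -28, -28, 17]
over -> [9, -28, -28, 17, -28]
drop -> [9, -28, -28, 17]
swap -> [9, -28, 17, -28]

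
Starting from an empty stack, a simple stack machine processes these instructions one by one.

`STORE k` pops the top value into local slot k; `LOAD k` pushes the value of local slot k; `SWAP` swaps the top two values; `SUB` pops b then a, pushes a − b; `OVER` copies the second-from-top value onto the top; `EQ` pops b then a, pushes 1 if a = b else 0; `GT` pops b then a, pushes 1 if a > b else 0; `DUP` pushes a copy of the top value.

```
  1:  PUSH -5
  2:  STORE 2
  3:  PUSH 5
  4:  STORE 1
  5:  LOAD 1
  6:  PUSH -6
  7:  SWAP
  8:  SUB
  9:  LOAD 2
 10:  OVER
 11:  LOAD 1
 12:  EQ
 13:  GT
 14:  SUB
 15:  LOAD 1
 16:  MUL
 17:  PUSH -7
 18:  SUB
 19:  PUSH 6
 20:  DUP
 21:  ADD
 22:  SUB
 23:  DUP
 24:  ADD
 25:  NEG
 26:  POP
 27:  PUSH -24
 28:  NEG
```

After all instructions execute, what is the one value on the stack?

PUSH -5  -> [-5]
STORE 2  -> []
PUSH 5   -> [5]
STORE 1  -> []
LOAD 1   -> [5]
PUSH -6  -> [5, -6]
SWAP     -> [-6, 5]
SUB      -> [-11]
LOAD 2   -> [-11, -5]
OVER     -> [-11, -5, -11]
LOAD 1   -> [-11, -5, -11, 5]
EQ       -> [-11, -5, 0]
GT       -> [-11, 0]
SUB      -> [-11]
LOAD 1   -> [-11, 5]
MUL      -> [-55]
PUSH -7  -> [-55, -7]
SUB      -> [-48]
PUSH 6   -> [-48, 6]
DUP      -> [-48, 6, 6]
ADD      -> [-48, 12]
SUB      -> [-60]
DUP      -> [-60, -60]
ADD      -> [-120]
NEG      -> [120]
POP      -> []
PUSH -24 -> [-24]
NEG      -> [24]

24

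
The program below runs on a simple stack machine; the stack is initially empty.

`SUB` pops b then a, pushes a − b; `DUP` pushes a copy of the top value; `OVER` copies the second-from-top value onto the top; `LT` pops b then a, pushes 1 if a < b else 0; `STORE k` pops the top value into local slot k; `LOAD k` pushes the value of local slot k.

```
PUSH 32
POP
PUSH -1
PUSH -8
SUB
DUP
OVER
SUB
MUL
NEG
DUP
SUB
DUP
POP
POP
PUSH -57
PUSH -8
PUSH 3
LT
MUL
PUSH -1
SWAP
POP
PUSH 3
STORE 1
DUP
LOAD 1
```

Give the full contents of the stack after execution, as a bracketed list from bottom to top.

[-1, -1, 3]

PUSH 32   32
POP       (empty)
PUSH -1   -1
PUSH -8   -1 -8
SUB       7
DUP       7 7
OVER      7 7 7
SUB       7 0
MUL       0
NEG       0
DUP       0 0
SUB       0
DUP       0 0
POP       0
POP       (empty)
PUSH -57  -57
PUSH -8   -57 -8
PUSH 3    -57 -8 3
LT        -57 1
MUL       -57
PUSH -1   -57 -1
SWAP      -1 -57
POP       -1
PUSH 3    -1 3
STORE 1   -1
DUP       -1 -1
LOAD 1    -1 -1 3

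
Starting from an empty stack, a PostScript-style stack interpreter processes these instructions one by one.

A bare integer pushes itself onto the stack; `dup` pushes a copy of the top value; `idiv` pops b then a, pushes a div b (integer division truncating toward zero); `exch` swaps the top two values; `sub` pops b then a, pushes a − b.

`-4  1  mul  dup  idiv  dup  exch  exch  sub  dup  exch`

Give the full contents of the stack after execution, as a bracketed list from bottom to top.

[0, 0]

-4   → [-4]
1    → [-4, 1]
mul  → [-4]
dup  → [-4, -4]
idiv → [1]
dup  → [1, 1]
exch → [1, 1]
exch → [1, 1]
sub  → [0]
dup  → [0, 0]
exch → [0, 0]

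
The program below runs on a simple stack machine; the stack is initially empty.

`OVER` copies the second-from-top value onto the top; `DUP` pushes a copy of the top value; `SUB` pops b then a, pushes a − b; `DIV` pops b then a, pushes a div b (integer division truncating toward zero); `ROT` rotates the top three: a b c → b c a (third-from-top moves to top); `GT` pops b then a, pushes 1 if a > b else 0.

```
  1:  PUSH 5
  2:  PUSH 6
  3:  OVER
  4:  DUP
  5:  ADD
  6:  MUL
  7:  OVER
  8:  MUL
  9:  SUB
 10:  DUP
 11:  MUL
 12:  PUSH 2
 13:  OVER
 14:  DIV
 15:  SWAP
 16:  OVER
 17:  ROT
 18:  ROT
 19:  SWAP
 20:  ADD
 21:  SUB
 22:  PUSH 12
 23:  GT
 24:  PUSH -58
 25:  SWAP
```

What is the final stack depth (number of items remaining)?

PUSH 5   → 5
PUSH 6   → 5 6
OVER     → 5 6 5
DUP      → 5 6 5 5
ADD      → 5 6 10
MUL      → 5 60
OVER     → 5 60 5
MUL      → 5 300
SUB      → -295
DUP      → -295 -295
MUL      → 87025
PUSH 2   → 87025 2
OVER     → 87025 2 87025
DIV      → 87025 0
SWAP     → 0 87025
OVER     → 0 87025 0
ROT      → 87025 0 0
ROT      → 0 0 87025
SWAP     → 0 87025 0
ADD      → 0 87025
SUB      → -87025
PUSH 12  → -87025 12
GT       → 0
PUSH -58 → 0 -58
SWAP     → -58 0

2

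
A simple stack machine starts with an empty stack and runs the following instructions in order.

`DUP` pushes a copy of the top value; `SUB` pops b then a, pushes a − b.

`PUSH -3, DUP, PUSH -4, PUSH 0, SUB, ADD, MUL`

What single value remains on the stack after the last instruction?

21

PUSH -3 → [-3]
DUP     → [-3, -3]
PUSH -4 → [-3, -3, -4]
PUSH 0  → [-3, -3, -4, 0]
SUB     → [-3, -3, -4]
ADD     → [-3, -7]
MUL     → [21]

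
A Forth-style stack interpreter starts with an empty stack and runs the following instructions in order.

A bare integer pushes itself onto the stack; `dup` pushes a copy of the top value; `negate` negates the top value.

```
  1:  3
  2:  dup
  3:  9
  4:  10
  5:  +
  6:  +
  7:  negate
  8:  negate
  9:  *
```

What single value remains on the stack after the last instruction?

3      : 3
dup    : 3 3
9      : 3 3 9
10     : 3 3 9 10
+      : 3 3 19
+      : 3 22
negate : 3 -22
negate : 3 22
*      : 66

66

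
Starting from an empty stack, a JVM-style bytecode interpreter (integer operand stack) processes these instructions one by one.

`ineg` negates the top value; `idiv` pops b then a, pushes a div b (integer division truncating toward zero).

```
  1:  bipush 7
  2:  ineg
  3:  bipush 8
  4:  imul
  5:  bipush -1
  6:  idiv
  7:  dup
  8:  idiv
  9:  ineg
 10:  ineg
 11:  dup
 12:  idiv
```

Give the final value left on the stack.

1

bipush 7  -> 7
ineg      -> -7
bipush 8  -> -7 8
imul      -> -56
bipush -1 -> -56 -1
idiv      -> 56
dup       -> 56 56
idiv      -> 1
ineg      -> -1
ineg      -> 1
dup       -> 1 1
idiv      -> 1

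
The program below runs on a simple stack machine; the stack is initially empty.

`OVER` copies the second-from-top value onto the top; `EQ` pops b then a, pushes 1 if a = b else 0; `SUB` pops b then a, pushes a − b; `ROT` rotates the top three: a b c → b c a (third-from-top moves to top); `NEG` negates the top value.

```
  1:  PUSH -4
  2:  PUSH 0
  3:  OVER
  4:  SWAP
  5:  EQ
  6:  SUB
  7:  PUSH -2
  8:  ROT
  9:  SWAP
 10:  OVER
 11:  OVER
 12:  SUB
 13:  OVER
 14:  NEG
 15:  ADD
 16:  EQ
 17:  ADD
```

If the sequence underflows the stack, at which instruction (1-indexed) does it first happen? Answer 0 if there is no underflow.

PUSH -4 -> -4
PUSH 0  -> -4 0
OVER    -> -4 0 -4
SWAP    -> -4 -4 0
EQ      -> -4 0
SUB     -> -4
PUSH -2 -> -4 -2
ROT  — needs 3 operands, stack has 2 → underflow

8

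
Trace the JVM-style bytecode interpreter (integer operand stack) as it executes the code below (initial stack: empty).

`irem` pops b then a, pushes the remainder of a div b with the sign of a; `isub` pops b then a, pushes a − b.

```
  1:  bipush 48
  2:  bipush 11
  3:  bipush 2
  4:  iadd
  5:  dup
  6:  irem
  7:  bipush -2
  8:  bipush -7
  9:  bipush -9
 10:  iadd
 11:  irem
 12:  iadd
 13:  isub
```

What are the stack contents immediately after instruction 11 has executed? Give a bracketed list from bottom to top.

[48, 0, -2]

bipush 48 -> 48
bipush 11 -> 48 11
bipush 2  -> 48 11 2
iadd      -> 48 13
dup       -> 48 13 13
irem      -> 48 0
bipush -2 -> 48 0 -2
bipush -7 -> 48 0 -2 -7
bipush -9 -> 48 0 -2 -7 -9
iadd      -> 48 0 -2 -16
irem      -> 48 0 -2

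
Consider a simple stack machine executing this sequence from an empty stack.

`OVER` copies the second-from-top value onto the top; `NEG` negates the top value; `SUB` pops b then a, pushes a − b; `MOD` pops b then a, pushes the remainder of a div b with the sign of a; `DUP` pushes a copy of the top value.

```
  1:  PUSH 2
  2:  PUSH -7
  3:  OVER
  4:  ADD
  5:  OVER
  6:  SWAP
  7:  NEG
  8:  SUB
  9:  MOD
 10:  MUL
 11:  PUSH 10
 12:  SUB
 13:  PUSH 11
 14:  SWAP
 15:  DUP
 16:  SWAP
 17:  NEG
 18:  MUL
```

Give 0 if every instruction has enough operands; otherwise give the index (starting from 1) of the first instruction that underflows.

10

PUSH 2  -> [2]
PUSH -7 -> [2, -7]
OVER    -> [2, -7, 2]
ADD     -> [2, -5]
OVER    -> [2, -5, 2]
SWAP    -> [2, 2, -5]
NEG     -> [2, 2, 5]
SUB     -> [2, -3]
MOD     -> [2]
MUL  — needs 2 operands, stack has 1 → underflow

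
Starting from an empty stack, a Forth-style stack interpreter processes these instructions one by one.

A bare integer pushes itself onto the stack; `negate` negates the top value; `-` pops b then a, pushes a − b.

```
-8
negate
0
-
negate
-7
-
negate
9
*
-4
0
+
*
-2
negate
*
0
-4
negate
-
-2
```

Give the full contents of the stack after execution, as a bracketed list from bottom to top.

[-72, -4, -2]

-8     : [-8]
negate : [8]
0      : [8, 0]
-      : [8]
negate : [-8]
-7     : [-8, -7]
-      : [-1]
negate : [1]
9      : [1, 9]
*      : [9]
-4     : [9, -4]
0      : [9, -4, 0]
+      : [9, -4]
*      : [-36]
-2     : [-36, -2]
negate : [-36, 2]
*      : [-72]
0      : [-72, 0]
-4     : [-72, 0, -4]
negate : [-72, 0, 4]
-      : [-72, -4]
-2     : [-72, -4, -2]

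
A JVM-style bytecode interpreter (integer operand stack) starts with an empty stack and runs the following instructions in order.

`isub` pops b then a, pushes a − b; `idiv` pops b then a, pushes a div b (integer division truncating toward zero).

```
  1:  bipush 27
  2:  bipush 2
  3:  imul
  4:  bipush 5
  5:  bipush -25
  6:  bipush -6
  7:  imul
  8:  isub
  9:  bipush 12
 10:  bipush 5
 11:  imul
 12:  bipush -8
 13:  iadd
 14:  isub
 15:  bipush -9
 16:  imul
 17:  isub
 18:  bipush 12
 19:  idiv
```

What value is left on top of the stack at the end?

-143

bipush 27  → [27]
bipush 2   → [27, 2]
imul       → [54]
bipush 5   → [54, 5]
bipush -25 → [54, 5, -25]
bipush -6  → [54, 5, -25, -6]
imul       → [54, 5, 150]
isub       → [54, -145]
bipush 12  → [54, -145, 12]
bipush 5   → [54, -145, 12, 5]
imul       → [54, -145, 60]
bipush -8  → [54, -145, 60, -8]
iadd       → [54, -145, 52]
isub       → [54, -197]
bipush -9  → [54, -197, -9]
imul       → [54, 1773]
isub       → [-1719]
bipush 12  → [-1719, 12]
idiv       → [-143]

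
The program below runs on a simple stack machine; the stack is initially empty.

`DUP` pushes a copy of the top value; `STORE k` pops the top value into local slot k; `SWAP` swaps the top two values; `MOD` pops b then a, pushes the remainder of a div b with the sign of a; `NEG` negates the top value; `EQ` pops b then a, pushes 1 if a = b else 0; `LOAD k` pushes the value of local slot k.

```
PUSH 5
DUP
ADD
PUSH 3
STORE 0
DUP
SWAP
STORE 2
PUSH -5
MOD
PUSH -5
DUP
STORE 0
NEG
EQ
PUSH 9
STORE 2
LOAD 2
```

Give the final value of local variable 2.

PUSH 5   5
DUP      5 5
ADD      10
PUSH 3   10 3
STORE 0  10
DUP      10 10
SWAP     10 10
STORE 2  10
PUSH -5  10 -5
MOD      0
PUSH -5  0 -5
DUP      0 -5 -5
STORE 0  0 -5
NEG      0 5
EQ       0
PUSH 9   0 9
STORE 2  0
LOAD 2   0 9

9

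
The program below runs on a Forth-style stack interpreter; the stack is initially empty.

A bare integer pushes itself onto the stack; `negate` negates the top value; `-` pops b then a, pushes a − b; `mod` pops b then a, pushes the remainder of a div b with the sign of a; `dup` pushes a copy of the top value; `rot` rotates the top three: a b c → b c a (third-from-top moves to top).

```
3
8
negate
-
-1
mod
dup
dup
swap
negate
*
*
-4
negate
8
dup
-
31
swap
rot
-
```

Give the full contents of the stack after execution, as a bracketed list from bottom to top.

[0, 31, -4]

3       [3]
8       [3, 8]
negate  [3, -8]
-       [11]
-1      [11, -1]
mod     [0]
dup     [0, 0]
dup     [0, 0, 0]
swap    [0, 0, 0]
negate  [0, 0, 0]
*       [0, 0]
*       [0]
-4      [0, -4]
negate  [0, 4]
8       [0, 4, 8]
dup     [0, 4, 8, 8]
-       [0, 4, 0]
31      [0, 4, 0, 31]
swap    [0, 4, 31, 0]
rot     [0, 31, 0, 4]
-       [0, 31, -4]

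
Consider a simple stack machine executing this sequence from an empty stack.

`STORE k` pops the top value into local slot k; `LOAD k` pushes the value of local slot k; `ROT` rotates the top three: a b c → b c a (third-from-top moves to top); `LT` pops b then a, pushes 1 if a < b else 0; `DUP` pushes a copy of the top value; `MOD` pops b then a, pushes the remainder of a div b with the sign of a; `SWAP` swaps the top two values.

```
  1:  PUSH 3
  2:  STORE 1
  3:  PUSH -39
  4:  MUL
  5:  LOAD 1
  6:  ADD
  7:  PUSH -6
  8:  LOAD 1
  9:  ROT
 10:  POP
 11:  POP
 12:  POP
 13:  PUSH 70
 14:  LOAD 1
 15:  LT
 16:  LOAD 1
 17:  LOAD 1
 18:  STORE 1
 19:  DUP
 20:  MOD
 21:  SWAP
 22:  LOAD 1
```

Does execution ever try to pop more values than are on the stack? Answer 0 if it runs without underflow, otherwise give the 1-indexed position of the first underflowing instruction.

PUSH 3   -> [3]
STORE 1  -> []
PUSH -39 -> [-39]
MUL  — needs 2 operands, stack has 1 → underflow

4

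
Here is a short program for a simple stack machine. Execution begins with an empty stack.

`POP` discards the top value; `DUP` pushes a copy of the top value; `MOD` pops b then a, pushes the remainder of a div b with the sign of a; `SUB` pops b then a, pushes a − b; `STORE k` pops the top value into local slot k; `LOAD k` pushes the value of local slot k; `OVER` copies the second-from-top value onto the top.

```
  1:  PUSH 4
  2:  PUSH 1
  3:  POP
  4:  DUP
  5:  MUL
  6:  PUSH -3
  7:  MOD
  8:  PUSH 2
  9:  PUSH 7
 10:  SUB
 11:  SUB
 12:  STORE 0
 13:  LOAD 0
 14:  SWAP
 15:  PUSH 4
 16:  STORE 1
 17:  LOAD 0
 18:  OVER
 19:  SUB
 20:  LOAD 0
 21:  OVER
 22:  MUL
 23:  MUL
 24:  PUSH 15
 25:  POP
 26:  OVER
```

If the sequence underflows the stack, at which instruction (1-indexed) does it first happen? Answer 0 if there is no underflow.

14

PUSH 4  -> 4
PUSH 1  -> 4 1
POP     -> 4
DUP     -> 4 4
MUL     -> 16
PUSH -3 -> 16 -3
MOD     -> 1
PUSH 2  -> 1 2
PUSH 7  -> 1 2 7
SUB     -> 1 -5
SUB     -> 6
STORE 0 -> (empty)
LOAD 0  -> 6
SWAP  — needs 2 operands, stack has 1 → underflow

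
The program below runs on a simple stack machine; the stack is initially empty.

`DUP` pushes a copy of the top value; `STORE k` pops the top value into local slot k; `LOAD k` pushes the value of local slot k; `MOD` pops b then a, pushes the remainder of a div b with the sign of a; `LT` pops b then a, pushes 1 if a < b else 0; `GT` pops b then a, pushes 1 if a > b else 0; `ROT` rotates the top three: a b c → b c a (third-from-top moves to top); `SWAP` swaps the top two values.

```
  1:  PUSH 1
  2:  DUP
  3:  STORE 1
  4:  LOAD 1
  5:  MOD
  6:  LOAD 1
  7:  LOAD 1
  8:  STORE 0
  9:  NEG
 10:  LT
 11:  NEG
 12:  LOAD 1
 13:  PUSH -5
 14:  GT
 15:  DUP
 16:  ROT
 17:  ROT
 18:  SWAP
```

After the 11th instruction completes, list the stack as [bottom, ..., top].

[0]

PUSH 1   1
DUP      1 1
STORE 1  1
LOAD 1   1 1
MOD      0
LOAD 1   0 1
LOAD 1   0 1 1
STORE 0  0 1
NEG      0 -1
LT       0
NEG      0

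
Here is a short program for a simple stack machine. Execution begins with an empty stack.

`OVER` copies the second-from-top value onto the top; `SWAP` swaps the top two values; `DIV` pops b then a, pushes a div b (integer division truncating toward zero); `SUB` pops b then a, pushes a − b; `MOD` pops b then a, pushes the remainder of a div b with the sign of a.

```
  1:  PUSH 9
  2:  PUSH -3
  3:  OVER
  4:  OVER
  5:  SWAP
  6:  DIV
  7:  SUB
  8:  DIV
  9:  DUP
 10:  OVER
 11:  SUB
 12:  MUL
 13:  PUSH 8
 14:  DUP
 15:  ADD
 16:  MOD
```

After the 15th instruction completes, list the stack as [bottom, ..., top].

[0, 16]

PUSH 9   [9]
PUSH -3  [9, -3]
OVER     [9, -3, 9]
OVER     [9, -3, 9, -3]
SWAP     [9, -3, -3, 9]
DIV      [9, -3, 0]
SUB      [9, -3]
DIV      [-3]
DUP      [-3, -3]
OVER     [-3, -3, -3]
SUB      [-3, 0]
MUL      [0]
PUSH 8   [0, 8]
DUP      [0, 8, 8]
ADD      [0, 16]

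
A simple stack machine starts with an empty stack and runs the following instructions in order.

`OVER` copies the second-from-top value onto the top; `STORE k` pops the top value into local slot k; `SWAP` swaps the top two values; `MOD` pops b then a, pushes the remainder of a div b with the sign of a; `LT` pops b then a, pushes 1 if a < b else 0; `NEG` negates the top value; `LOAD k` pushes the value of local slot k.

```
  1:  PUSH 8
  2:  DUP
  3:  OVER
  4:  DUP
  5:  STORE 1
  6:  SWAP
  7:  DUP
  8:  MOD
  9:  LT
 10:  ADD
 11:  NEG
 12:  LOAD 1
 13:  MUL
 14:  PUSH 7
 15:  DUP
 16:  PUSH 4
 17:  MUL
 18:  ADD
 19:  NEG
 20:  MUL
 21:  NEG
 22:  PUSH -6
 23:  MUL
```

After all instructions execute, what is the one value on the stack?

PUSH 8  : [8]
DUP     : [8, 8]
OVER    : [8, 8, 8]
DUP     : [8, 8, 8, 8]
STORE 1 : [8, 8, 8]
SWAP    : [8, 8, 8]
DUP     : [8, 8, 8, 8]
MOD     : [8, 8, 0]
LT      : [8, 0]
ADD     : [8]
NEG     : [-8]
LOAD 1  : [-8, 8]
MUL     : [-64]
PUSH 7  : [-64, 7]
DUP     : [-64, 7, 7]
PUSH 4  : [-64, 7, 7, 4]
MUL     : [-64, 7, 28]
ADD     : [-64, 35]
NEG     : [-64, -35]
MUL     : [2240]
NEG     : [-2240]
PUSH -6 : [-2240, -6]
MUL     : [13440]

13440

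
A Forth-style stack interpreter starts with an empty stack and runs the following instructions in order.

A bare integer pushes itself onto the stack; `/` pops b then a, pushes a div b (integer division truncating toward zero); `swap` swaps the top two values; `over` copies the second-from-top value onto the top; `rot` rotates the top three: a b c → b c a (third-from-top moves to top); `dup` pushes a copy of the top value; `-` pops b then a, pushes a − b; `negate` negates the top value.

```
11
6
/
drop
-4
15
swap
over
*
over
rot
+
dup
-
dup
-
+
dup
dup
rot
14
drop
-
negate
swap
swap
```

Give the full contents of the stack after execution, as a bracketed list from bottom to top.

11     -> [11]
6      -> [11, 6]
/      -> [1]
drop   -> []
-4     -> [-4]
15     -> [-4, 15]
swap   -> [15, -4]
over   -> [15, -4, 15]
*      -> [15, -60]
over   -> [15, -60, 15]
rot    -> [-60, 15, 15]
+      -> [-60, 30]
dup    -> [-60, 30, 30]
-      -> [-60, 0]
dup    -> [-60, 0, 0]
-      -> [-60, 0]
+      -> [-60]
dup    -> [-60, -60]
dup    -> [-60, -60, -60]
rot    -> [-60, -60, -60]
14     -> [-60, -60, -60, 14]
drop   -> [-60, -60, -60]
-      -> [-60, 0]
negate -> [-60, 0]
swap   -> [0, -60]
swap   -> [-60, 0]

[-60, 0]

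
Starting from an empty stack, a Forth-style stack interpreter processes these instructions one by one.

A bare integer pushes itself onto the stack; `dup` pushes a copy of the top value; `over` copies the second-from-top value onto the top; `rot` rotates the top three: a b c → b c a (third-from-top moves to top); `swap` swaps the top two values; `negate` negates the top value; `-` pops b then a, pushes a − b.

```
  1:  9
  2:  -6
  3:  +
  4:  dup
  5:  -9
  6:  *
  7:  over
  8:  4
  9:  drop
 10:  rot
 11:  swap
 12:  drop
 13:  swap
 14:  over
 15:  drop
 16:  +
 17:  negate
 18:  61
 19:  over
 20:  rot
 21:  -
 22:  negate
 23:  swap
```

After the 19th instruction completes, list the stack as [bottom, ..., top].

9       [9]
-6      [9, -6]
+       [3]
dup     [3, 3]
-9      [3, 3, -9]
*       [3, -27]
over    [3, -27, 3]
4       [3, -27, 3, 4]
drop    [3, -27, 3]
rot     [-27, 3, 3]
swap    [-27, 3, 3]
drop    [-27, 3]
swap    [3, -27]
over    [3, -27, 3]
drop    [3, -27]
+       [-24]
negate  [24]
61      [24, 61]
over    [24, 61, 24]

[24, 61, 24]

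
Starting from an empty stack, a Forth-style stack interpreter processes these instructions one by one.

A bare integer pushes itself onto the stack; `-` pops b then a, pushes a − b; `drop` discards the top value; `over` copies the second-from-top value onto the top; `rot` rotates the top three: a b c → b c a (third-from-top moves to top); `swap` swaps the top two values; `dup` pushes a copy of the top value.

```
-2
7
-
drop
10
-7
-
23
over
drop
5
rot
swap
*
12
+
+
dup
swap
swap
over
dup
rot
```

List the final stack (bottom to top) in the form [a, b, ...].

[120, 120, 120, 120]

-2   -> [-2]
7    -> [-2, 7]
-    -> [-9]
drop -> []
10   -> [10]
-7   -> [10, -7]
-    -> [17]
23   -> [17, 23]
over -> [17, 23, 17]
drop -> [17, 23]
5    -> [17, 23, 5]
rot  -> [23, 5, 17]
swap -> [23, 17, 5]
*    -> [23, 85]
12   -> [23, 85, 12]
+    -> [23, 97]
+    -> [120]
dup  -> [120, 120]
swap -> [120, 120]
swap -> [120, 120]
over -> [120, 120, 120]
dup  -> [120, 120, 120, 120]
rot  -> [120, 120, 120, 120]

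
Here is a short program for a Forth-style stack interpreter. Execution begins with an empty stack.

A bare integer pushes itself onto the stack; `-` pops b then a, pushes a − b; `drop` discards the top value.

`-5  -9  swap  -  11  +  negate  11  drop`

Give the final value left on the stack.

-7

-5     : [-5]
-9     : [-5, -9]
swap   : [-9, -5]
-      : [-4]
11     : [-4, 11]
+      : [7]
negate : [-7]
11     : [-7, 11]
drop   : [-7]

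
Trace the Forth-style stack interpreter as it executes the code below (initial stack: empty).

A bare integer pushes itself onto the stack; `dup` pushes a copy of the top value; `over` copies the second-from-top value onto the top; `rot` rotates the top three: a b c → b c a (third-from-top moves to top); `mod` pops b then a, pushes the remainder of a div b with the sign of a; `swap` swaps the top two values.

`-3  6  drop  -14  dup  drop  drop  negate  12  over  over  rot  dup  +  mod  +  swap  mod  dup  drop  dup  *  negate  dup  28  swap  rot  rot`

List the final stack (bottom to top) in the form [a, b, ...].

-3     -> [-3]
6      -> [-3, 6]
drop   -> [-3]
-14    -> [-3, -14]
dup    -> [-3, -14, -14]
drop   -> [-3, -14]
drop   -> [-3]
negate -> [3]
12     -> [3, 12]
over   -> [3, 12, 3]
over   -> [3, 12, 3, 12]
rot    -> [3, 3, 12, 12]
dup    -> [3, 3, 12, 12, 12]
+      -> [3, 3, 12, 24]
mod    -> [3, 3, 12]
+      -> [3, 15]
swap   -> [15, 3]
mod    -> [0]
dup    -> [0, 0]
drop   -> [0]
dup    -> [0, 0]
*      -> [0]
negate -> [0]
dup    -> [0, 0]
28     -> [0, 0, 28]
swap   -> [0, 28, 0]
rot    -> [28, 0, 0]
rot    -> [0, 0, 28]

[0, 0, 28]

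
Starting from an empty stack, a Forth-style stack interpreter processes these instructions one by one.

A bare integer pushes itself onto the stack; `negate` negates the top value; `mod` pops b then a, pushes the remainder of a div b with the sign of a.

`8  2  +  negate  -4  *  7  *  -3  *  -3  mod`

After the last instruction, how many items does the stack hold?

1

8      : [8]
2      : [8, 2]
+      : [10]
negate : [-10]
-4     : [-10, -4]
*      : [40]
7      : [40, 7]
*      : [280]
-3     : [280, -3]
*      : [-840]
-3     : [-840, -3]
mod    : [0]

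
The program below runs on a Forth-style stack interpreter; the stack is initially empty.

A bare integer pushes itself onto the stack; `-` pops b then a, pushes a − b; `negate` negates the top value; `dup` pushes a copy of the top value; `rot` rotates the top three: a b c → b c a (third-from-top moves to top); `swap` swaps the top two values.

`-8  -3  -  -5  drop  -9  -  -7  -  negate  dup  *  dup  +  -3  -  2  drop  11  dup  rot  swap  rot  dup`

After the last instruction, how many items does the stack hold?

-8     -> -8
-3     -> -8 -3
-      -> -5
-5     -> -5 -5
drop   -> -5
-9     -> -5 -9
-      -> 4
-7     -> 4 -7
-      -> 11
negate -> -11
dup    -> -11 -11
*      -> 121
dup    -> 121 121
+      -> 242
-3     -> 242 -3
-      -> 245
2      -> 245 2
drop   -> 245
11     -> 245 11
dup    -> 245 11 11
rot    -> 11 11 245
swap   -> 11 245 11
rot    -> 245 11 11
dup    -> 245 11 11 11

4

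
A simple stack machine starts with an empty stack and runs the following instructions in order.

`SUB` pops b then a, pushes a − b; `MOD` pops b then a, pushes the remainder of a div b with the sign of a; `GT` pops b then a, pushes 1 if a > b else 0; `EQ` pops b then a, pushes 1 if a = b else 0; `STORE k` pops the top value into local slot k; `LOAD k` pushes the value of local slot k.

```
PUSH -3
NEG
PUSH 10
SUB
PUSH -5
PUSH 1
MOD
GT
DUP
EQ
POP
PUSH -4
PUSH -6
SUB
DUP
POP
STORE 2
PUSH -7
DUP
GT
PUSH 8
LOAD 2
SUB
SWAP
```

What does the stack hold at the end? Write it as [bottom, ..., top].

[6, 0]

PUSH -3 -> -3
NEG     -> 3
PUSH 10 -> 3 10
SUB     -> -7
PUSH -5 -> -7 -5
PUSH 1  -> -7 -5 1
MOD     -> -7 0
GT      -> 0
DUP     -> 0 0
EQ      -> 1
POP     -> (empty)
PUSH -4 -> -4
PUSH -6 -> -4 -6
SUB     -> 2
DUP     -> 2 2
POP     -> 2
STORE 2 -> (empty)
PUSH -7 -> -7
DUP     -> -7 -7
GT      -> 0
PUSH 8  -> 0 8
LOAD 2  -> 0 8 2
SUB     -> 0 6
SWAP    -> 6 0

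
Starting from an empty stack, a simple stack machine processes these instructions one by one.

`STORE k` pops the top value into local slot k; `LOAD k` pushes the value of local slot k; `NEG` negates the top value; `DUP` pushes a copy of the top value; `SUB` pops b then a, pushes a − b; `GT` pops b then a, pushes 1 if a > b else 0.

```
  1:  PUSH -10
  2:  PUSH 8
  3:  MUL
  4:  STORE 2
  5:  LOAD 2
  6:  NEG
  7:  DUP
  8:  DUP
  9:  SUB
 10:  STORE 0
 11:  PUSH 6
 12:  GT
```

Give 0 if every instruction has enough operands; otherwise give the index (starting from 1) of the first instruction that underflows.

0

PUSH -10 -> [-10]
PUSH 8   -> [-10, 8]
MUL      -> [-80]
STORE 2  -> []
LOAD 2   -> [-80]
NEG      -> [80]
DUP      -> [80, 80]
DUP      -> [80, 80, 80]
SUB      -> [80, 0]
STORE 0  -> [80]
PUSH 6   -> [80, 6]
GT       -> [1]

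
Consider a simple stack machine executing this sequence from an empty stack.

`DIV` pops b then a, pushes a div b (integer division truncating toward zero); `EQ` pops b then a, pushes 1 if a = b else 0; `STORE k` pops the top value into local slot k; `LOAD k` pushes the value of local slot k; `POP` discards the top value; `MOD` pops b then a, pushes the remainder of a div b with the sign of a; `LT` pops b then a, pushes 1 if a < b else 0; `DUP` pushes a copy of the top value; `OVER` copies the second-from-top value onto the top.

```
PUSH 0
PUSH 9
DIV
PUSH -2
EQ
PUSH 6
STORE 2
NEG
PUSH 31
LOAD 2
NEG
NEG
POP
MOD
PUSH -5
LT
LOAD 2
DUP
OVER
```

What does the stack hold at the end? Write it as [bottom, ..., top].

PUSH 0   0
PUSH 9   0 9
DIV      0
PUSH -2  0 -2
EQ       0
PUSH 6   0 6
STORE 2  0
NEG      0
PUSH 31  0 31
LOAD 2   0 31 6
NEG      0 31 -6
NEG      0 31 6
POP      0 31
MOD      0
PUSH -5  0 -5
LT       0
LOAD 2   0 6
DUP      0 6 6
OVER     0 6 6 6

[0, 6, 6, 6]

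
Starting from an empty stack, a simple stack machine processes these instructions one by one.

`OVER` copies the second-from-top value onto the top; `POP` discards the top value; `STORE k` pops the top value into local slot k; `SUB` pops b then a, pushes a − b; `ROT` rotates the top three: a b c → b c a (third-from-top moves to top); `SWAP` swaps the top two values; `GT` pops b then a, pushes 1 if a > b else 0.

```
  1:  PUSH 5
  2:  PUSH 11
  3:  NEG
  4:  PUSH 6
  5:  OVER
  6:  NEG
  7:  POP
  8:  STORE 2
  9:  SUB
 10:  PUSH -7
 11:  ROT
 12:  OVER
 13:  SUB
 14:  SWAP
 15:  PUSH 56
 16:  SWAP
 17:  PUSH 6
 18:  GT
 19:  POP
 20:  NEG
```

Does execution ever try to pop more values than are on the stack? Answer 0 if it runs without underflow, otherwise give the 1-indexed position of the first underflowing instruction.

PUSH 5  -> 5
PUSH 11 -> 5 11
NEG     -> 5 -11
PUSH 6  -> 5 -11 6
OVER    -> 5 -11 6 -11
NEG     -> 5 -11 6 11
POP     -> 5 -11 6
STORE 2 -> 5 -11
SUB     -> 16
PUSH -7 -> 16 -7
ROT  — needs 3 operands, stack has 2 → underflow

11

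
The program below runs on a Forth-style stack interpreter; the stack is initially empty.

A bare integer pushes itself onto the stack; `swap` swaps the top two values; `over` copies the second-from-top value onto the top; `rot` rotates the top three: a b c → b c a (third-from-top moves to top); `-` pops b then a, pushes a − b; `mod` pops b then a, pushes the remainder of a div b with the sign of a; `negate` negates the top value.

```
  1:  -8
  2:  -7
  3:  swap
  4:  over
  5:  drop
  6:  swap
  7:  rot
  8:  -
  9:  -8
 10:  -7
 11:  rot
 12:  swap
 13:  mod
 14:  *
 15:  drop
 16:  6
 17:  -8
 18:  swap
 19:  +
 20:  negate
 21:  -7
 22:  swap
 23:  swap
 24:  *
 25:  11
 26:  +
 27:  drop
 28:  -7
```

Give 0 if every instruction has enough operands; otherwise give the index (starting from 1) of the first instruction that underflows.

7

-8   : [-8]
-7   : [-8, -7]
swap : [-7, -8]
over : [-7, -8, -7]
drop : [-7, -8]
swap : [-8, -7]
rot  — needs 3 operands, stack has 2 → underflow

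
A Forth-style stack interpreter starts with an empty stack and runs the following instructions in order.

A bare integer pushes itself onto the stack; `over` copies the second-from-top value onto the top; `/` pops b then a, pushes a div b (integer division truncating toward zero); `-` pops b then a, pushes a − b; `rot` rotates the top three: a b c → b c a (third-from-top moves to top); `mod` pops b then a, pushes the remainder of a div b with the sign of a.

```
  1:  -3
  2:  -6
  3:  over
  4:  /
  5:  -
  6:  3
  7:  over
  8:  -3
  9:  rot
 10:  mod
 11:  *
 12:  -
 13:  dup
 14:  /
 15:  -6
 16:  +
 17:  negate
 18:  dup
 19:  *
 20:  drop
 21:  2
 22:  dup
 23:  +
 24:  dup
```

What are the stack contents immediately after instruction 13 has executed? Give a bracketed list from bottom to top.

-3    -3
-6    -3 -6
over  -3 -6 -3
/     -3 2
-     -5
3     -5 3
over  -5 3 -5
-3    -5 3 -5 -3
rot   -5 -5 -3 3
mod   -5 -5 0
*     -5 0
-     -5
dup   -5 -5

[-5, -5]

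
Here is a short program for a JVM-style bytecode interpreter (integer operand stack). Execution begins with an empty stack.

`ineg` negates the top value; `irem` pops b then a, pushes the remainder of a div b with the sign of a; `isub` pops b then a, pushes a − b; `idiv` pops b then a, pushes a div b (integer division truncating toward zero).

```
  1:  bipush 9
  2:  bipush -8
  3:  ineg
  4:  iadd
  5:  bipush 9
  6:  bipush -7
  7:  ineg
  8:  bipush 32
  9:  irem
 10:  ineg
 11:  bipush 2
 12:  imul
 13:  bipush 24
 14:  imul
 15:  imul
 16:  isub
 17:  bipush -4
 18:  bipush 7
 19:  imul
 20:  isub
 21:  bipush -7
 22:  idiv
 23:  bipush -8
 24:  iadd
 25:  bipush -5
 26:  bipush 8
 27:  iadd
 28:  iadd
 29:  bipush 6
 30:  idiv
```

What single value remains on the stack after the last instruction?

-73

bipush 9  → [9]
bipush -8 → [9, -8]
ineg      → [9, 8]
iadd      → [17]
bipush 9  → [17, 9]
bipush -7 → [17, 9, -7]
ineg      → [17, 9, 7]
bipush 32 → [17, 9, 7, 32]
irem      → [17, 9, 7]
ineg      → [17, 9, -7]
bipush 2  → [17, 9, -7, 2]
imul      → [17, 9, -14]
bipush 24 → [17, 9, -14, 24]
imul      → [17, 9, -336]
imul      → [17, -3024]
isub      → [3041]
bipush -4 → [3041, -4]
bipush 7  → [3041, -4, 7]
imul      → [3041, -28]
isub      → [3069]
bipush -7 → [3069, -7]
idiv      → [-438]
bipush -8 → [-438, -8]
iadd      → [-446]
bipush -5 → [-446, -5]
bipush 8  → [-446, -5, 8]
iadd      → [-446, 3]
iadd      → [-443]
bipush 6  → [-443, 6]
idiv      → [-73]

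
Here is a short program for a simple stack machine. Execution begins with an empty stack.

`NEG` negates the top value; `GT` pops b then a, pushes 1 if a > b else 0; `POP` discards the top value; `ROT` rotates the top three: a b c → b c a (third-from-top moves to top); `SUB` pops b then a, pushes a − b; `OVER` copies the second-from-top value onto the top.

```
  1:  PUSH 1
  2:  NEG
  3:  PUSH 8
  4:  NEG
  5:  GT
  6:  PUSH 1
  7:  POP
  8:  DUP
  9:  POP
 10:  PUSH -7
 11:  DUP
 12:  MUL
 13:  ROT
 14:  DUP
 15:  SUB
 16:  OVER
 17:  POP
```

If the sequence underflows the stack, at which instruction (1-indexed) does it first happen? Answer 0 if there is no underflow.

PUSH 1  : 1
NEG     : -1
PUSH 8  : -1 8
NEG     : -1 -8
GT      : 1
PUSH 1  : 1 1
POP     : 1
DUP     : 1 1
POP     : 1
PUSH -7 : 1 -7
DUP     : 1 -7 -7
MUL     : 1 49
ROT  — needs 3 operands, stack has 2 → underflow

13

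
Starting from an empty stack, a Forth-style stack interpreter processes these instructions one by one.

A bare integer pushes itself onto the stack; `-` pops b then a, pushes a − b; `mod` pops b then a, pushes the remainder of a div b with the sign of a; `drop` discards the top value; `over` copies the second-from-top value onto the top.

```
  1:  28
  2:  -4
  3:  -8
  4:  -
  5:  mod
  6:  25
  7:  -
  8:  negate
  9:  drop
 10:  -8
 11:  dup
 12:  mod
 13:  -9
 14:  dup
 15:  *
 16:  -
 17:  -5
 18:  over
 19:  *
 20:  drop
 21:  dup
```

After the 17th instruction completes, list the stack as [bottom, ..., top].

28     → [28]
-4     → [28, -4]
-8     → [28, -4, -8]
-      → [28, 4]
mod    → [0]
25     → [0, 25]
-      → [-25]
negate → [25]
drop   → []
-8     → [-8]
dup    → [-8, -8]
mod    → [0]
-9     → [0, -9]
dup    → [0, -9, -9]
*      → [0, 81]
-      → [-81]
-5     → [-81, -5]

[-81, -5]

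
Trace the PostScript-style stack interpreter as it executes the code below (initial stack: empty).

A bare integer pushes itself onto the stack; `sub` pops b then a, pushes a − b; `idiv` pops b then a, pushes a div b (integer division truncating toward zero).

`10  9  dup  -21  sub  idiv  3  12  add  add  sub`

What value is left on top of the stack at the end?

10   : 10
9    : 10 9
dup  : 10 9 9
-21  : 10 9 9 -21
sub  : 10 9 30
idiv : 10 0
3    : 10 0 3
12   : 10 0 3 12
add  : 10 0 15
add  : 10 15
sub  : -5

-5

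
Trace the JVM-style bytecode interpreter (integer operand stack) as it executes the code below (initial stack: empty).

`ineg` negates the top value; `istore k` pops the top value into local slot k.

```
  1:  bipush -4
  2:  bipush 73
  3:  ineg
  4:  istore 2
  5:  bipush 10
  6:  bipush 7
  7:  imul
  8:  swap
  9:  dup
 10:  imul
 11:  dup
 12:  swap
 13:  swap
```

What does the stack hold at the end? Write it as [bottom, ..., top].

bipush -4 → -4
bipush 73 → -4 73
ineg      → -4 -73
istore 2  → -4
bipush 10 → -4 10
bipush 7  → -4 10 7
imul      → -4 70
swap      → 70 -4
dup       → 70 -4 -4
imul      → 70 16
dup       → 70 16 16
swap      → 70 16 16
swap      → 70 16 16

[70, 16, 16]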